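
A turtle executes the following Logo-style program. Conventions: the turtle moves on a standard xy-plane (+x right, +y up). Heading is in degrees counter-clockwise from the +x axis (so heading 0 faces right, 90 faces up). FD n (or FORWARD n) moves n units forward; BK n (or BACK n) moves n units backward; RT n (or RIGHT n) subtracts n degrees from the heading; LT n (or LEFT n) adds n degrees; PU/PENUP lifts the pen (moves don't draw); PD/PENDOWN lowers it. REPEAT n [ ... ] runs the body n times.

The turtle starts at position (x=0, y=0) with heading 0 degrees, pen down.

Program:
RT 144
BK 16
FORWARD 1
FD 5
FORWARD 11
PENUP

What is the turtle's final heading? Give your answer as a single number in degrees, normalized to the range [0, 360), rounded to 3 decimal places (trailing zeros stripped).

Answer: 216

Derivation:
Executing turtle program step by step:
Start: pos=(0,0), heading=0, pen down
RT 144: heading 0 -> 216
BK 16: (0,0) -> (12.944,9.405) [heading=216, draw]
FD 1: (12.944,9.405) -> (12.135,8.817) [heading=216, draw]
FD 5: (12.135,8.817) -> (8.09,5.878) [heading=216, draw]
FD 11: (8.09,5.878) -> (-0.809,-0.588) [heading=216, draw]
PU: pen up
Final: pos=(-0.809,-0.588), heading=216, 4 segment(s) drawn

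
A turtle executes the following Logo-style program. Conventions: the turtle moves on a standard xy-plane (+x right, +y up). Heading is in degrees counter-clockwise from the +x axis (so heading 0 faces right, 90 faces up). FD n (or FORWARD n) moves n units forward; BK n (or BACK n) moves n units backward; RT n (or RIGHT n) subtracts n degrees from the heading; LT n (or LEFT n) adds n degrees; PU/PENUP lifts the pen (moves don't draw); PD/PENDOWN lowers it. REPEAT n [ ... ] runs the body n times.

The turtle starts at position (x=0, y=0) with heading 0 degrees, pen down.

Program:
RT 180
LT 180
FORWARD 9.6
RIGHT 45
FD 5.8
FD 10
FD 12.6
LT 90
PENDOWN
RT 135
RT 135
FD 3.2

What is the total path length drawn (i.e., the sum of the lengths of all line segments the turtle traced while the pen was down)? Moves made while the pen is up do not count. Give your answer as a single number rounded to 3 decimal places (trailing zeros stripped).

Executing turtle program step by step:
Start: pos=(0,0), heading=0, pen down
RT 180: heading 0 -> 180
LT 180: heading 180 -> 0
FD 9.6: (0,0) -> (9.6,0) [heading=0, draw]
RT 45: heading 0 -> 315
FD 5.8: (9.6,0) -> (13.701,-4.101) [heading=315, draw]
FD 10: (13.701,-4.101) -> (20.772,-11.172) [heading=315, draw]
FD 12.6: (20.772,-11.172) -> (29.682,-20.082) [heading=315, draw]
LT 90: heading 315 -> 45
PD: pen down
RT 135: heading 45 -> 270
RT 135: heading 270 -> 135
FD 3.2: (29.682,-20.082) -> (27.419,-17.819) [heading=135, draw]
Final: pos=(27.419,-17.819), heading=135, 5 segment(s) drawn

Segment lengths:
  seg 1: (0,0) -> (9.6,0), length = 9.6
  seg 2: (9.6,0) -> (13.701,-4.101), length = 5.8
  seg 3: (13.701,-4.101) -> (20.772,-11.172), length = 10
  seg 4: (20.772,-11.172) -> (29.682,-20.082), length = 12.6
  seg 5: (29.682,-20.082) -> (27.419,-17.819), length = 3.2
Total = 41.2

Answer: 41.2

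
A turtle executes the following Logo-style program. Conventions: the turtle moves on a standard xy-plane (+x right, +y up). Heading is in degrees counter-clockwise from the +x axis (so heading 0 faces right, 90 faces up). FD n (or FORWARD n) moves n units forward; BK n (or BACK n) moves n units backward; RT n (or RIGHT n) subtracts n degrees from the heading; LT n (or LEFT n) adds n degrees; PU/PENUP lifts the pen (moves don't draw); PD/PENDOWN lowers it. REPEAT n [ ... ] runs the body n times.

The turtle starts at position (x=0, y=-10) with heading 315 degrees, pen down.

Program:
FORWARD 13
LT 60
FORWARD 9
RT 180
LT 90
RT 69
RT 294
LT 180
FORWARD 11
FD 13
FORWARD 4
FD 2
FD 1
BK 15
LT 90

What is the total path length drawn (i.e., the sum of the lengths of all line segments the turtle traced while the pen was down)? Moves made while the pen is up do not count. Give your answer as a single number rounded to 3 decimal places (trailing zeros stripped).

Executing turtle program step by step:
Start: pos=(0,-10), heading=315, pen down
FD 13: (0,-10) -> (9.192,-19.192) [heading=315, draw]
LT 60: heading 315 -> 15
FD 9: (9.192,-19.192) -> (17.886,-16.863) [heading=15, draw]
RT 180: heading 15 -> 195
LT 90: heading 195 -> 285
RT 69: heading 285 -> 216
RT 294: heading 216 -> 282
LT 180: heading 282 -> 102
FD 11: (17.886,-16.863) -> (15.599,-6.103) [heading=102, draw]
FD 13: (15.599,-6.103) -> (12.896,6.613) [heading=102, draw]
FD 4: (12.896,6.613) -> (12.064,10.525) [heading=102, draw]
FD 2: (12.064,10.525) -> (11.648,12.481) [heading=102, draw]
FD 1: (11.648,12.481) -> (11.44,13.46) [heading=102, draw]
BK 15: (11.44,13.46) -> (14.559,-1.213) [heading=102, draw]
LT 90: heading 102 -> 192
Final: pos=(14.559,-1.213), heading=192, 8 segment(s) drawn

Segment lengths:
  seg 1: (0,-10) -> (9.192,-19.192), length = 13
  seg 2: (9.192,-19.192) -> (17.886,-16.863), length = 9
  seg 3: (17.886,-16.863) -> (15.599,-6.103), length = 11
  seg 4: (15.599,-6.103) -> (12.896,6.613), length = 13
  seg 5: (12.896,6.613) -> (12.064,10.525), length = 4
  seg 6: (12.064,10.525) -> (11.648,12.481), length = 2
  seg 7: (11.648,12.481) -> (11.44,13.46), length = 1
  seg 8: (11.44,13.46) -> (14.559,-1.213), length = 15
Total = 68

Answer: 68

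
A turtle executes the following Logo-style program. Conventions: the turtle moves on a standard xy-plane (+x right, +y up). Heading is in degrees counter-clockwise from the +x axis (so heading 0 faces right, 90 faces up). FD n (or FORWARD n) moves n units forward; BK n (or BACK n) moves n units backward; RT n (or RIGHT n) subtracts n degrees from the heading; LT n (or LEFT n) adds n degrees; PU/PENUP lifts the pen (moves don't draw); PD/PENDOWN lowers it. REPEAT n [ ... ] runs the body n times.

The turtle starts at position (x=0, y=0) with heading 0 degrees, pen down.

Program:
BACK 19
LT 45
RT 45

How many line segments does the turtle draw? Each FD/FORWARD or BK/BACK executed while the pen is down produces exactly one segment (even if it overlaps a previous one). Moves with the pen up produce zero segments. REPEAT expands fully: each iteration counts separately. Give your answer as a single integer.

Executing turtle program step by step:
Start: pos=(0,0), heading=0, pen down
BK 19: (0,0) -> (-19,0) [heading=0, draw]
LT 45: heading 0 -> 45
RT 45: heading 45 -> 0
Final: pos=(-19,0), heading=0, 1 segment(s) drawn
Segments drawn: 1

Answer: 1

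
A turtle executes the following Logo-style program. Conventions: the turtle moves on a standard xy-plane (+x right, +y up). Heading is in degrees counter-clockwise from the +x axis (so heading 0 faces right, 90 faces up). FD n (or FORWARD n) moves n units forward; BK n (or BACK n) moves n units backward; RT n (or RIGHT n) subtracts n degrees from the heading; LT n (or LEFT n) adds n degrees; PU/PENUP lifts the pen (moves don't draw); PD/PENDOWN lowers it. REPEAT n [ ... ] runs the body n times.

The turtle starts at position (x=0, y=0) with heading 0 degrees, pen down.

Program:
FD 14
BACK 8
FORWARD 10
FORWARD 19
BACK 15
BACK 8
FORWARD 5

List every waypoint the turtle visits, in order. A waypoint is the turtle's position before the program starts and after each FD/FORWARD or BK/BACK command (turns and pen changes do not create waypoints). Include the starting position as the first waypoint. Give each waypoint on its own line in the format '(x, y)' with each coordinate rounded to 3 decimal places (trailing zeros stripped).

Answer: (0, 0)
(14, 0)
(6, 0)
(16, 0)
(35, 0)
(20, 0)
(12, 0)
(17, 0)

Derivation:
Executing turtle program step by step:
Start: pos=(0,0), heading=0, pen down
FD 14: (0,0) -> (14,0) [heading=0, draw]
BK 8: (14,0) -> (6,0) [heading=0, draw]
FD 10: (6,0) -> (16,0) [heading=0, draw]
FD 19: (16,0) -> (35,0) [heading=0, draw]
BK 15: (35,0) -> (20,0) [heading=0, draw]
BK 8: (20,0) -> (12,0) [heading=0, draw]
FD 5: (12,0) -> (17,0) [heading=0, draw]
Final: pos=(17,0), heading=0, 7 segment(s) drawn
Waypoints (8 total):
(0, 0)
(14, 0)
(6, 0)
(16, 0)
(35, 0)
(20, 0)
(12, 0)
(17, 0)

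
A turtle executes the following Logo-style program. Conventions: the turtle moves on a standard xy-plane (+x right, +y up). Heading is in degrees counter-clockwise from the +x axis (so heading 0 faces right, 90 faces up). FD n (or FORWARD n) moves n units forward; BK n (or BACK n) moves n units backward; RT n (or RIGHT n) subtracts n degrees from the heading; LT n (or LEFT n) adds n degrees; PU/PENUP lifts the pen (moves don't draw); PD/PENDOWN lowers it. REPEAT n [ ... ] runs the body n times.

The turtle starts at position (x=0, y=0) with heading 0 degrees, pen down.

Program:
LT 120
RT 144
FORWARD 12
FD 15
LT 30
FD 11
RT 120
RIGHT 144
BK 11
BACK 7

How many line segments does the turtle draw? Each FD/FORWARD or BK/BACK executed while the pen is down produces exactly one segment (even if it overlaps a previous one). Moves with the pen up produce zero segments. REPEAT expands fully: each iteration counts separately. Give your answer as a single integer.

Executing turtle program step by step:
Start: pos=(0,0), heading=0, pen down
LT 120: heading 0 -> 120
RT 144: heading 120 -> 336
FD 12: (0,0) -> (10.963,-4.881) [heading=336, draw]
FD 15: (10.963,-4.881) -> (24.666,-10.982) [heading=336, draw]
LT 30: heading 336 -> 6
FD 11: (24.666,-10.982) -> (35.605,-9.832) [heading=6, draw]
RT 120: heading 6 -> 246
RT 144: heading 246 -> 102
BK 11: (35.605,-9.832) -> (37.892,-20.592) [heading=102, draw]
BK 7: (37.892,-20.592) -> (39.348,-27.439) [heading=102, draw]
Final: pos=(39.348,-27.439), heading=102, 5 segment(s) drawn
Segments drawn: 5

Answer: 5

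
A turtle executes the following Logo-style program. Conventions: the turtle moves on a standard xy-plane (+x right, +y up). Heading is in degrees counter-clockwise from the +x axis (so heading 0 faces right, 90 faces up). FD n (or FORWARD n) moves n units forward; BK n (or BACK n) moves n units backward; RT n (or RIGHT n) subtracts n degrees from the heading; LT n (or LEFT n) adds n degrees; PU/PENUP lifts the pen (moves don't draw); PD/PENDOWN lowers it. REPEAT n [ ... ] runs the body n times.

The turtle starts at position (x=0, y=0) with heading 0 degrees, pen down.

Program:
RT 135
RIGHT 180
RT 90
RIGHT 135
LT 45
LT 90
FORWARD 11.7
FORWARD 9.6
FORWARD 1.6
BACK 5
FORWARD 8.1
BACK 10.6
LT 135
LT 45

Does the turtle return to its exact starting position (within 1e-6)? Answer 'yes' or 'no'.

Executing turtle program step by step:
Start: pos=(0,0), heading=0, pen down
RT 135: heading 0 -> 225
RT 180: heading 225 -> 45
RT 90: heading 45 -> 315
RT 135: heading 315 -> 180
LT 45: heading 180 -> 225
LT 90: heading 225 -> 315
FD 11.7: (0,0) -> (8.273,-8.273) [heading=315, draw]
FD 9.6: (8.273,-8.273) -> (15.061,-15.061) [heading=315, draw]
FD 1.6: (15.061,-15.061) -> (16.193,-16.193) [heading=315, draw]
BK 5: (16.193,-16.193) -> (12.657,-12.657) [heading=315, draw]
FD 8.1: (12.657,-12.657) -> (18.385,-18.385) [heading=315, draw]
BK 10.6: (18.385,-18.385) -> (10.889,-10.889) [heading=315, draw]
LT 135: heading 315 -> 90
LT 45: heading 90 -> 135
Final: pos=(10.889,-10.889), heading=135, 6 segment(s) drawn

Start position: (0, 0)
Final position: (10.889, -10.889)
Distance = 15.4; >= 1e-6 -> NOT closed

Answer: no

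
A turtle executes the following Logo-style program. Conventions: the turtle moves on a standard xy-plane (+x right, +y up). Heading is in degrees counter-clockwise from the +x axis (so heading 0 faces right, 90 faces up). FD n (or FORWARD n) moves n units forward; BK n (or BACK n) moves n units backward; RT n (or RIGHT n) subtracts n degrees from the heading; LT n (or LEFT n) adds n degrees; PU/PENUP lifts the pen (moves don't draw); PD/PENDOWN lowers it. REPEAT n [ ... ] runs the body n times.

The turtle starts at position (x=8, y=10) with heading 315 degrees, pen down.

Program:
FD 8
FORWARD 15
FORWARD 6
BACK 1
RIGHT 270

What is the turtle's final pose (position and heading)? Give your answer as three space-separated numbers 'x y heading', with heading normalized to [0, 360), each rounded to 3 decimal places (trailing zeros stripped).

Executing turtle program step by step:
Start: pos=(8,10), heading=315, pen down
FD 8: (8,10) -> (13.657,4.343) [heading=315, draw]
FD 15: (13.657,4.343) -> (24.263,-6.263) [heading=315, draw]
FD 6: (24.263,-6.263) -> (28.506,-10.506) [heading=315, draw]
BK 1: (28.506,-10.506) -> (27.799,-9.799) [heading=315, draw]
RT 270: heading 315 -> 45
Final: pos=(27.799,-9.799), heading=45, 4 segment(s) drawn

Answer: 27.799 -9.799 45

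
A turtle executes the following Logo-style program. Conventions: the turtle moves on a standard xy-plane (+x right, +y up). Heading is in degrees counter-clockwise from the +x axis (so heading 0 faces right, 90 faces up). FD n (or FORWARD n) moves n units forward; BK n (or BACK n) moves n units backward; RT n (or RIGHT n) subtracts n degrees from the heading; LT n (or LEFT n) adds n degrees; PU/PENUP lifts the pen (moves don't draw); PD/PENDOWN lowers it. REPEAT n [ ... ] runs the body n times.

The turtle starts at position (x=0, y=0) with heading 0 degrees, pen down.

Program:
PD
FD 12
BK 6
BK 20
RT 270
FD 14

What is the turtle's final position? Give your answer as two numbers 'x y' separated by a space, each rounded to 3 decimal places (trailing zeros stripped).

Answer: -14 14

Derivation:
Executing turtle program step by step:
Start: pos=(0,0), heading=0, pen down
PD: pen down
FD 12: (0,0) -> (12,0) [heading=0, draw]
BK 6: (12,0) -> (6,0) [heading=0, draw]
BK 20: (6,0) -> (-14,0) [heading=0, draw]
RT 270: heading 0 -> 90
FD 14: (-14,0) -> (-14,14) [heading=90, draw]
Final: pos=(-14,14), heading=90, 4 segment(s) drawn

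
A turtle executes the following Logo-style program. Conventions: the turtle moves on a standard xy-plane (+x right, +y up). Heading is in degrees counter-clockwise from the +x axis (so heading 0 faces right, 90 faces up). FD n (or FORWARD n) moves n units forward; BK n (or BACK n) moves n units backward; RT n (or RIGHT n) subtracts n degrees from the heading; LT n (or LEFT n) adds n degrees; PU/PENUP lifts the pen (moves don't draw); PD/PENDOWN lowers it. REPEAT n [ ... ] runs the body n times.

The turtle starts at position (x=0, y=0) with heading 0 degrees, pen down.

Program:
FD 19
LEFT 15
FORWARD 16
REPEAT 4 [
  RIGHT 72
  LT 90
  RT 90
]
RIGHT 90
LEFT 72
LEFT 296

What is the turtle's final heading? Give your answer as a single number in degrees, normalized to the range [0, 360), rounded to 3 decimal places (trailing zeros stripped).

Executing turtle program step by step:
Start: pos=(0,0), heading=0, pen down
FD 19: (0,0) -> (19,0) [heading=0, draw]
LT 15: heading 0 -> 15
FD 16: (19,0) -> (34.455,4.141) [heading=15, draw]
REPEAT 4 [
  -- iteration 1/4 --
  RT 72: heading 15 -> 303
  LT 90: heading 303 -> 33
  RT 90: heading 33 -> 303
  -- iteration 2/4 --
  RT 72: heading 303 -> 231
  LT 90: heading 231 -> 321
  RT 90: heading 321 -> 231
  -- iteration 3/4 --
  RT 72: heading 231 -> 159
  LT 90: heading 159 -> 249
  RT 90: heading 249 -> 159
  -- iteration 4/4 --
  RT 72: heading 159 -> 87
  LT 90: heading 87 -> 177
  RT 90: heading 177 -> 87
]
RT 90: heading 87 -> 357
LT 72: heading 357 -> 69
LT 296: heading 69 -> 5
Final: pos=(34.455,4.141), heading=5, 2 segment(s) drawn

Answer: 5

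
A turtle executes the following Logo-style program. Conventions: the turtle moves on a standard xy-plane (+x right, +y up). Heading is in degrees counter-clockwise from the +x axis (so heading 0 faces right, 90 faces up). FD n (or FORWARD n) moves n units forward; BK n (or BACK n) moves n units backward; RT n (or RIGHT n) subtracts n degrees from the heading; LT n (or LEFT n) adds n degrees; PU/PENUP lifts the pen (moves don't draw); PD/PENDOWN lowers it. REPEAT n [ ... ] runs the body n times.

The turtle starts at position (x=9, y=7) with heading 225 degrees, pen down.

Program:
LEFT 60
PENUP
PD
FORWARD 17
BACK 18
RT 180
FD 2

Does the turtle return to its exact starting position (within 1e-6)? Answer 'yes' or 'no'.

Answer: no

Derivation:
Executing turtle program step by step:
Start: pos=(9,7), heading=225, pen down
LT 60: heading 225 -> 285
PU: pen up
PD: pen down
FD 17: (9,7) -> (13.4,-9.421) [heading=285, draw]
BK 18: (13.4,-9.421) -> (8.741,7.966) [heading=285, draw]
RT 180: heading 285 -> 105
FD 2: (8.741,7.966) -> (8.224,9.898) [heading=105, draw]
Final: pos=(8.224,9.898), heading=105, 3 segment(s) drawn

Start position: (9, 7)
Final position: (8.224, 9.898)
Distance = 3; >= 1e-6 -> NOT closed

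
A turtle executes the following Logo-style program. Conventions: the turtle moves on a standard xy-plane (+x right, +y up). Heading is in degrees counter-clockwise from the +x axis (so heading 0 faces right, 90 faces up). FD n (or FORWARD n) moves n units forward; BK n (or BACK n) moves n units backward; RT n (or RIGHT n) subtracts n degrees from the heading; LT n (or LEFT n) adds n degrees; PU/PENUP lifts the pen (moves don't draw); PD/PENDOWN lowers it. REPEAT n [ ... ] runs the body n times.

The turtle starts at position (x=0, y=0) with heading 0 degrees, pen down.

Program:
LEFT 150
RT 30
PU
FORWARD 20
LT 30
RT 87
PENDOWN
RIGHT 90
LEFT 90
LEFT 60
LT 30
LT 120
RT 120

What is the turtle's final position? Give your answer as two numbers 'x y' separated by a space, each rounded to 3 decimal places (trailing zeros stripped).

Answer: -10 17.321

Derivation:
Executing turtle program step by step:
Start: pos=(0,0), heading=0, pen down
LT 150: heading 0 -> 150
RT 30: heading 150 -> 120
PU: pen up
FD 20: (0,0) -> (-10,17.321) [heading=120, move]
LT 30: heading 120 -> 150
RT 87: heading 150 -> 63
PD: pen down
RT 90: heading 63 -> 333
LT 90: heading 333 -> 63
LT 60: heading 63 -> 123
LT 30: heading 123 -> 153
LT 120: heading 153 -> 273
RT 120: heading 273 -> 153
Final: pos=(-10,17.321), heading=153, 0 segment(s) drawn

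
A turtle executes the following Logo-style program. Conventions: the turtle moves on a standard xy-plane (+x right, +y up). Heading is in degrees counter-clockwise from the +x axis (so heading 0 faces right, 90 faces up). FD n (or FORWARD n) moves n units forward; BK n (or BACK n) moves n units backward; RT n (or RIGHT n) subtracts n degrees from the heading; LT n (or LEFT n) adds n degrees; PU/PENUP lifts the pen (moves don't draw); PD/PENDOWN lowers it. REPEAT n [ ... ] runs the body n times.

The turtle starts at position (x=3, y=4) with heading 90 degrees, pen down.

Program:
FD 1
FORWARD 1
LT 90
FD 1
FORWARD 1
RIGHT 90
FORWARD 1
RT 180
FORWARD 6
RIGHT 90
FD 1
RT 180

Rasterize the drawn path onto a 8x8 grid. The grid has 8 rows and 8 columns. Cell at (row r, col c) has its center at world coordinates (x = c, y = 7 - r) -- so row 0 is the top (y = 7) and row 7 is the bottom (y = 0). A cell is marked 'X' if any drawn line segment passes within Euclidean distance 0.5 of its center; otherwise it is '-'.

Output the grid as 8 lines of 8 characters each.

Segment 0: (3,4) -> (3,5)
Segment 1: (3,5) -> (3,6)
Segment 2: (3,6) -> (2,6)
Segment 3: (2,6) -> (1,6)
Segment 4: (1,6) -> (1,7)
Segment 5: (1,7) -> (1,1)
Segment 6: (1,1) -> (0,1)

Answer: -X------
-XXX----
-X-X----
-X-X----
-X------
-X------
XX------
--------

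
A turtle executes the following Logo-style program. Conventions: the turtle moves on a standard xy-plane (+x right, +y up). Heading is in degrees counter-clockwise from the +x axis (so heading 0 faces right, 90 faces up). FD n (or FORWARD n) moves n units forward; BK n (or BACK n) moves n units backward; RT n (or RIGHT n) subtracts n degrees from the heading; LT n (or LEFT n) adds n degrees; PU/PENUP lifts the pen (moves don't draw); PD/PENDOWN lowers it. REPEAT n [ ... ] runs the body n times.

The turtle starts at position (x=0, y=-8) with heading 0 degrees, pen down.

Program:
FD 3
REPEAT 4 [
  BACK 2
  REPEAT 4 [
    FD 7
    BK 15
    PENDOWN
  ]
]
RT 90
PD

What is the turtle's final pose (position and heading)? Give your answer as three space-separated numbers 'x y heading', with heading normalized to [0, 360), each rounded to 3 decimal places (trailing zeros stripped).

Executing turtle program step by step:
Start: pos=(0,-8), heading=0, pen down
FD 3: (0,-8) -> (3,-8) [heading=0, draw]
REPEAT 4 [
  -- iteration 1/4 --
  BK 2: (3,-8) -> (1,-8) [heading=0, draw]
  REPEAT 4 [
    -- iteration 1/4 --
    FD 7: (1,-8) -> (8,-8) [heading=0, draw]
    BK 15: (8,-8) -> (-7,-8) [heading=0, draw]
    PD: pen down
    -- iteration 2/4 --
    FD 7: (-7,-8) -> (0,-8) [heading=0, draw]
    BK 15: (0,-8) -> (-15,-8) [heading=0, draw]
    PD: pen down
    -- iteration 3/4 --
    FD 7: (-15,-8) -> (-8,-8) [heading=0, draw]
    BK 15: (-8,-8) -> (-23,-8) [heading=0, draw]
    PD: pen down
    -- iteration 4/4 --
    FD 7: (-23,-8) -> (-16,-8) [heading=0, draw]
    BK 15: (-16,-8) -> (-31,-8) [heading=0, draw]
    PD: pen down
  ]
  -- iteration 2/4 --
  BK 2: (-31,-8) -> (-33,-8) [heading=0, draw]
  REPEAT 4 [
    -- iteration 1/4 --
    FD 7: (-33,-8) -> (-26,-8) [heading=0, draw]
    BK 15: (-26,-8) -> (-41,-8) [heading=0, draw]
    PD: pen down
    -- iteration 2/4 --
    FD 7: (-41,-8) -> (-34,-8) [heading=0, draw]
    BK 15: (-34,-8) -> (-49,-8) [heading=0, draw]
    PD: pen down
    -- iteration 3/4 --
    FD 7: (-49,-8) -> (-42,-8) [heading=0, draw]
    BK 15: (-42,-8) -> (-57,-8) [heading=0, draw]
    PD: pen down
    -- iteration 4/4 --
    FD 7: (-57,-8) -> (-50,-8) [heading=0, draw]
    BK 15: (-50,-8) -> (-65,-8) [heading=0, draw]
    PD: pen down
  ]
  -- iteration 3/4 --
  BK 2: (-65,-8) -> (-67,-8) [heading=0, draw]
  REPEAT 4 [
    -- iteration 1/4 --
    FD 7: (-67,-8) -> (-60,-8) [heading=0, draw]
    BK 15: (-60,-8) -> (-75,-8) [heading=0, draw]
    PD: pen down
    -- iteration 2/4 --
    FD 7: (-75,-8) -> (-68,-8) [heading=0, draw]
    BK 15: (-68,-8) -> (-83,-8) [heading=0, draw]
    PD: pen down
    -- iteration 3/4 --
    FD 7: (-83,-8) -> (-76,-8) [heading=0, draw]
    BK 15: (-76,-8) -> (-91,-8) [heading=0, draw]
    PD: pen down
    -- iteration 4/4 --
    FD 7: (-91,-8) -> (-84,-8) [heading=0, draw]
    BK 15: (-84,-8) -> (-99,-8) [heading=0, draw]
    PD: pen down
  ]
  -- iteration 4/4 --
  BK 2: (-99,-8) -> (-101,-8) [heading=0, draw]
  REPEAT 4 [
    -- iteration 1/4 --
    FD 7: (-101,-8) -> (-94,-8) [heading=0, draw]
    BK 15: (-94,-8) -> (-109,-8) [heading=0, draw]
    PD: pen down
    -- iteration 2/4 --
    FD 7: (-109,-8) -> (-102,-8) [heading=0, draw]
    BK 15: (-102,-8) -> (-117,-8) [heading=0, draw]
    PD: pen down
    -- iteration 3/4 --
    FD 7: (-117,-8) -> (-110,-8) [heading=0, draw]
    BK 15: (-110,-8) -> (-125,-8) [heading=0, draw]
    PD: pen down
    -- iteration 4/4 --
    FD 7: (-125,-8) -> (-118,-8) [heading=0, draw]
    BK 15: (-118,-8) -> (-133,-8) [heading=0, draw]
    PD: pen down
  ]
]
RT 90: heading 0 -> 270
PD: pen down
Final: pos=(-133,-8), heading=270, 37 segment(s) drawn

Answer: -133 -8 270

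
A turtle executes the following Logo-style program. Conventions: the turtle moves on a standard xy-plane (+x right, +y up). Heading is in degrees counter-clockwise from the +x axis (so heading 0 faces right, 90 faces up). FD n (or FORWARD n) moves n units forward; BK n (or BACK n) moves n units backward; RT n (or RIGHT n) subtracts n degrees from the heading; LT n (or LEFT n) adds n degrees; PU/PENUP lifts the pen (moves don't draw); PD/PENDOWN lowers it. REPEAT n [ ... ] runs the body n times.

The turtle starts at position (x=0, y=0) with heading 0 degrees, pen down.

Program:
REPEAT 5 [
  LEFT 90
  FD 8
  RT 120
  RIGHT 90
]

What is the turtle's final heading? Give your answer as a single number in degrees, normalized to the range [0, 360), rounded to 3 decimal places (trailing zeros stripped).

Executing turtle program step by step:
Start: pos=(0,0), heading=0, pen down
REPEAT 5 [
  -- iteration 1/5 --
  LT 90: heading 0 -> 90
  FD 8: (0,0) -> (0,8) [heading=90, draw]
  RT 120: heading 90 -> 330
  RT 90: heading 330 -> 240
  -- iteration 2/5 --
  LT 90: heading 240 -> 330
  FD 8: (0,8) -> (6.928,4) [heading=330, draw]
  RT 120: heading 330 -> 210
  RT 90: heading 210 -> 120
  -- iteration 3/5 --
  LT 90: heading 120 -> 210
  FD 8: (6.928,4) -> (0,0) [heading=210, draw]
  RT 120: heading 210 -> 90
  RT 90: heading 90 -> 0
  -- iteration 4/5 --
  LT 90: heading 0 -> 90
  FD 8: (0,0) -> (0,8) [heading=90, draw]
  RT 120: heading 90 -> 330
  RT 90: heading 330 -> 240
  -- iteration 5/5 --
  LT 90: heading 240 -> 330
  FD 8: (0,8) -> (6.928,4) [heading=330, draw]
  RT 120: heading 330 -> 210
  RT 90: heading 210 -> 120
]
Final: pos=(6.928,4), heading=120, 5 segment(s) drawn

Answer: 120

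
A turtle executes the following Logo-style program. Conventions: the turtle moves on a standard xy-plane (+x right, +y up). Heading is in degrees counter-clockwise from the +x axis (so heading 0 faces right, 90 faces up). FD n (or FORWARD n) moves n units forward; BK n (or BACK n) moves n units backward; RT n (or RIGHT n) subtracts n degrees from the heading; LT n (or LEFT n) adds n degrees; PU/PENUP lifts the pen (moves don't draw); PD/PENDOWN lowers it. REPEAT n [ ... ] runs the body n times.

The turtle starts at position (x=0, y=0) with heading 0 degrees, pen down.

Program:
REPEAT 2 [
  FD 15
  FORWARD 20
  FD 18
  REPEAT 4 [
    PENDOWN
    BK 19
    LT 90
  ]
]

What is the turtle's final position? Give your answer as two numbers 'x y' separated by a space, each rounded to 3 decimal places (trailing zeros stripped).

Answer: 106 0

Derivation:
Executing turtle program step by step:
Start: pos=(0,0), heading=0, pen down
REPEAT 2 [
  -- iteration 1/2 --
  FD 15: (0,0) -> (15,0) [heading=0, draw]
  FD 20: (15,0) -> (35,0) [heading=0, draw]
  FD 18: (35,0) -> (53,0) [heading=0, draw]
  REPEAT 4 [
    -- iteration 1/4 --
    PD: pen down
    BK 19: (53,0) -> (34,0) [heading=0, draw]
    LT 90: heading 0 -> 90
    -- iteration 2/4 --
    PD: pen down
    BK 19: (34,0) -> (34,-19) [heading=90, draw]
    LT 90: heading 90 -> 180
    -- iteration 3/4 --
    PD: pen down
    BK 19: (34,-19) -> (53,-19) [heading=180, draw]
    LT 90: heading 180 -> 270
    -- iteration 4/4 --
    PD: pen down
    BK 19: (53,-19) -> (53,0) [heading=270, draw]
    LT 90: heading 270 -> 0
  ]
  -- iteration 2/2 --
  FD 15: (53,0) -> (68,0) [heading=0, draw]
  FD 20: (68,0) -> (88,0) [heading=0, draw]
  FD 18: (88,0) -> (106,0) [heading=0, draw]
  REPEAT 4 [
    -- iteration 1/4 --
    PD: pen down
    BK 19: (106,0) -> (87,0) [heading=0, draw]
    LT 90: heading 0 -> 90
    -- iteration 2/4 --
    PD: pen down
    BK 19: (87,0) -> (87,-19) [heading=90, draw]
    LT 90: heading 90 -> 180
    -- iteration 3/4 --
    PD: pen down
    BK 19: (87,-19) -> (106,-19) [heading=180, draw]
    LT 90: heading 180 -> 270
    -- iteration 4/4 --
    PD: pen down
    BK 19: (106,-19) -> (106,0) [heading=270, draw]
    LT 90: heading 270 -> 0
  ]
]
Final: pos=(106,0), heading=0, 14 segment(s) drawn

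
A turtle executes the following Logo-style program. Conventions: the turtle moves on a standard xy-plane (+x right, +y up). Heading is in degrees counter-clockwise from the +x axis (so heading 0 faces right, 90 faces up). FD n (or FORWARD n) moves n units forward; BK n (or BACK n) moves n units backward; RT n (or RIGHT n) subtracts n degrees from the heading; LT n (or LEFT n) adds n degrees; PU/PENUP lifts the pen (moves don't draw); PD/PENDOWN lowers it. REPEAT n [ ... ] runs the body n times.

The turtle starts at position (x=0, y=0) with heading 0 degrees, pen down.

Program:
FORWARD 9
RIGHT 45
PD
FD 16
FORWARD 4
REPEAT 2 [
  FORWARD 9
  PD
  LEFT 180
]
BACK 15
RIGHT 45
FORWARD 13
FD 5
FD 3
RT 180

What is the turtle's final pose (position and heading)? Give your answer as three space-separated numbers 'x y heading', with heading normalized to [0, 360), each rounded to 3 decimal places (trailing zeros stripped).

Executing turtle program step by step:
Start: pos=(0,0), heading=0, pen down
FD 9: (0,0) -> (9,0) [heading=0, draw]
RT 45: heading 0 -> 315
PD: pen down
FD 16: (9,0) -> (20.314,-11.314) [heading=315, draw]
FD 4: (20.314,-11.314) -> (23.142,-14.142) [heading=315, draw]
REPEAT 2 [
  -- iteration 1/2 --
  FD 9: (23.142,-14.142) -> (29.506,-20.506) [heading=315, draw]
  PD: pen down
  LT 180: heading 315 -> 135
  -- iteration 2/2 --
  FD 9: (29.506,-20.506) -> (23.142,-14.142) [heading=135, draw]
  PD: pen down
  LT 180: heading 135 -> 315
]
BK 15: (23.142,-14.142) -> (12.536,-3.536) [heading=315, draw]
RT 45: heading 315 -> 270
FD 13: (12.536,-3.536) -> (12.536,-16.536) [heading=270, draw]
FD 5: (12.536,-16.536) -> (12.536,-21.536) [heading=270, draw]
FD 3: (12.536,-21.536) -> (12.536,-24.536) [heading=270, draw]
RT 180: heading 270 -> 90
Final: pos=(12.536,-24.536), heading=90, 9 segment(s) drawn

Answer: 12.536 -24.536 90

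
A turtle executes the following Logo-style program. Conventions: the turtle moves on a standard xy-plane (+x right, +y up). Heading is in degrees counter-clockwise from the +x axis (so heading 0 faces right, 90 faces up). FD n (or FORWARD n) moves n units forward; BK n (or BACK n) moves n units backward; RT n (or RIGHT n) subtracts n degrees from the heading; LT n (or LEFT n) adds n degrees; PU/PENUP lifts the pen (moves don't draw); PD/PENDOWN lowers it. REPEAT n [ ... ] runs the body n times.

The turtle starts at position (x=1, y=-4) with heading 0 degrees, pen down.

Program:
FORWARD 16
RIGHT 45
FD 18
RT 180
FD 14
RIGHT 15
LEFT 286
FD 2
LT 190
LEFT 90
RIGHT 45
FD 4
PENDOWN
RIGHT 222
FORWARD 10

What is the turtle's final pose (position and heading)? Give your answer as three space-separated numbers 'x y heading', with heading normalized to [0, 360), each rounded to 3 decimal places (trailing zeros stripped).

Answer: 27.131 -0.745 59

Derivation:
Executing turtle program step by step:
Start: pos=(1,-4), heading=0, pen down
FD 16: (1,-4) -> (17,-4) [heading=0, draw]
RT 45: heading 0 -> 315
FD 18: (17,-4) -> (29.728,-16.728) [heading=315, draw]
RT 180: heading 315 -> 135
FD 14: (29.728,-16.728) -> (19.828,-6.828) [heading=135, draw]
RT 15: heading 135 -> 120
LT 286: heading 120 -> 46
FD 2: (19.828,-6.828) -> (21.218,-5.39) [heading=46, draw]
LT 190: heading 46 -> 236
LT 90: heading 236 -> 326
RT 45: heading 326 -> 281
FD 4: (21.218,-5.39) -> (21.981,-9.316) [heading=281, draw]
PD: pen down
RT 222: heading 281 -> 59
FD 10: (21.981,-9.316) -> (27.131,-0.745) [heading=59, draw]
Final: pos=(27.131,-0.745), heading=59, 6 segment(s) drawn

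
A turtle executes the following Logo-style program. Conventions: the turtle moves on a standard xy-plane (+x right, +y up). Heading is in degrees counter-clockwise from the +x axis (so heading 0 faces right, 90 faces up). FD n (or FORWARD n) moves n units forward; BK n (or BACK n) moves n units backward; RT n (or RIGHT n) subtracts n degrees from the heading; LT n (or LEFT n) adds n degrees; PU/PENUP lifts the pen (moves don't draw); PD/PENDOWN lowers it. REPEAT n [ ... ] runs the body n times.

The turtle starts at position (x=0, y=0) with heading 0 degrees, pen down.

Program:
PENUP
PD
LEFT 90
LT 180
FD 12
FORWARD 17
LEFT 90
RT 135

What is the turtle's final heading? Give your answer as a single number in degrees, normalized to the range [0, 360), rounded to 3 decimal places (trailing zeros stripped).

Answer: 225

Derivation:
Executing turtle program step by step:
Start: pos=(0,0), heading=0, pen down
PU: pen up
PD: pen down
LT 90: heading 0 -> 90
LT 180: heading 90 -> 270
FD 12: (0,0) -> (0,-12) [heading=270, draw]
FD 17: (0,-12) -> (0,-29) [heading=270, draw]
LT 90: heading 270 -> 0
RT 135: heading 0 -> 225
Final: pos=(0,-29), heading=225, 2 segment(s) drawn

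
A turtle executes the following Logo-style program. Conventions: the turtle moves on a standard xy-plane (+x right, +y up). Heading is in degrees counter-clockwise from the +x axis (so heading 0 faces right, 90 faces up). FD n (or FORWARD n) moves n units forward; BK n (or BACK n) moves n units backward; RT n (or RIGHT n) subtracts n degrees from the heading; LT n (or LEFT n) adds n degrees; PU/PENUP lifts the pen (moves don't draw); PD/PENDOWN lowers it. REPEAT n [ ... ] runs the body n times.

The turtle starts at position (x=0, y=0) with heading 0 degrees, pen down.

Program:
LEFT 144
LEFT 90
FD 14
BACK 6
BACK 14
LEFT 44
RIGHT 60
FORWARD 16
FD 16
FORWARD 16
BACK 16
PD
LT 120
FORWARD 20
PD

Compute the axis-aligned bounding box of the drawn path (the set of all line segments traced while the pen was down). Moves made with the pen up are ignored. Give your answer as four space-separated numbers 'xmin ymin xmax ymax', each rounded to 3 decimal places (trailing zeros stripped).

Executing turtle program step by step:
Start: pos=(0,0), heading=0, pen down
LT 144: heading 0 -> 144
LT 90: heading 144 -> 234
FD 14: (0,0) -> (-8.229,-11.326) [heading=234, draw]
BK 6: (-8.229,-11.326) -> (-4.702,-6.472) [heading=234, draw]
BK 14: (-4.702,-6.472) -> (3.527,4.854) [heading=234, draw]
LT 44: heading 234 -> 278
RT 60: heading 278 -> 218
FD 16: (3.527,4.854) -> (-9.081,-4.996) [heading=218, draw]
FD 16: (-9.081,-4.996) -> (-21.69,-14.847) [heading=218, draw]
FD 16: (-21.69,-14.847) -> (-34.298,-24.698) [heading=218, draw]
BK 16: (-34.298,-24.698) -> (-21.69,-14.847) [heading=218, draw]
PD: pen down
LT 120: heading 218 -> 338
FD 20: (-21.69,-14.847) -> (-3.146,-22.339) [heading=338, draw]
PD: pen down
Final: pos=(-3.146,-22.339), heading=338, 8 segment(s) drawn

Segment endpoints: x in {-34.298, -21.69, -21.69, -9.081, -8.229, -4.702, -3.146, 0, 3.527}, y in {-24.698, -22.339, -14.847, -11.326, -6.472, -4.996, 0, 4.854}
xmin=-34.298, ymin=-24.698, xmax=3.527, ymax=4.854

Answer: -34.298 -24.698 3.527 4.854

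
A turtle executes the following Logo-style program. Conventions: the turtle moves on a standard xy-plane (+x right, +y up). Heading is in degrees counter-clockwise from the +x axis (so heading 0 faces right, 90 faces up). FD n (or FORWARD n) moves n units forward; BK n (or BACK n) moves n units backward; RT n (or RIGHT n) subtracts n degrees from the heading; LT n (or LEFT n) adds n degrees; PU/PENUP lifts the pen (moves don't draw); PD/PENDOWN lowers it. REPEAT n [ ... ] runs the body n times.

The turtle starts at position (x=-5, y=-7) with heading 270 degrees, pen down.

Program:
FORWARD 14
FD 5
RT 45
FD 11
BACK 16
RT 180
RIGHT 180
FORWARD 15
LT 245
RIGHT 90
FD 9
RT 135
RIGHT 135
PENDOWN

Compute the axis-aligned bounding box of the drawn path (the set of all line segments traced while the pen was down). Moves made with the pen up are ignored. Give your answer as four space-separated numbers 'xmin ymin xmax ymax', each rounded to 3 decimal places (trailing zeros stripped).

Answer: -12.778 -33.778 -1.464 -7

Derivation:
Executing turtle program step by step:
Start: pos=(-5,-7), heading=270, pen down
FD 14: (-5,-7) -> (-5,-21) [heading=270, draw]
FD 5: (-5,-21) -> (-5,-26) [heading=270, draw]
RT 45: heading 270 -> 225
FD 11: (-5,-26) -> (-12.778,-33.778) [heading=225, draw]
BK 16: (-12.778,-33.778) -> (-1.464,-22.464) [heading=225, draw]
RT 180: heading 225 -> 45
RT 180: heading 45 -> 225
FD 15: (-1.464,-22.464) -> (-12.071,-33.071) [heading=225, draw]
LT 245: heading 225 -> 110
RT 90: heading 110 -> 20
FD 9: (-12.071,-33.071) -> (-3.614,-29.993) [heading=20, draw]
RT 135: heading 20 -> 245
RT 135: heading 245 -> 110
PD: pen down
Final: pos=(-3.614,-29.993), heading=110, 6 segment(s) drawn

Segment endpoints: x in {-12.778, -12.071, -5, -5, -5, -3.614, -1.464}, y in {-33.778, -33.071, -29.993, -26, -22.464, -21, -7}
xmin=-12.778, ymin=-33.778, xmax=-1.464, ymax=-7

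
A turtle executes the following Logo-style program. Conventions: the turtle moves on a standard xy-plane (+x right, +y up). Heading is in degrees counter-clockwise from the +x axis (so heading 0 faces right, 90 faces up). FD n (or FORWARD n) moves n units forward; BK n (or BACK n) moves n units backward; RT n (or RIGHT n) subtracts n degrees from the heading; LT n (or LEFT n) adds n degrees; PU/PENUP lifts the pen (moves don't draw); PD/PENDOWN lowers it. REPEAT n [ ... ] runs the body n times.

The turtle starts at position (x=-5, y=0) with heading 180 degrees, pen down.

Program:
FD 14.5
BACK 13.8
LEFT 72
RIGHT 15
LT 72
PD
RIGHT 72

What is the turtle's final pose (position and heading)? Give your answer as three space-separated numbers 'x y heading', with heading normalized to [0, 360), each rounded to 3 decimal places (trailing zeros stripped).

Answer: -5.7 0 237

Derivation:
Executing turtle program step by step:
Start: pos=(-5,0), heading=180, pen down
FD 14.5: (-5,0) -> (-19.5,0) [heading=180, draw]
BK 13.8: (-19.5,0) -> (-5.7,0) [heading=180, draw]
LT 72: heading 180 -> 252
RT 15: heading 252 -> 237
LT 72: heading 237 -> 309
PD: pen down
RT 72: heading 309 -> 237
Final: pos=(-5.7,0), heading=237, 2 segment(s) drawn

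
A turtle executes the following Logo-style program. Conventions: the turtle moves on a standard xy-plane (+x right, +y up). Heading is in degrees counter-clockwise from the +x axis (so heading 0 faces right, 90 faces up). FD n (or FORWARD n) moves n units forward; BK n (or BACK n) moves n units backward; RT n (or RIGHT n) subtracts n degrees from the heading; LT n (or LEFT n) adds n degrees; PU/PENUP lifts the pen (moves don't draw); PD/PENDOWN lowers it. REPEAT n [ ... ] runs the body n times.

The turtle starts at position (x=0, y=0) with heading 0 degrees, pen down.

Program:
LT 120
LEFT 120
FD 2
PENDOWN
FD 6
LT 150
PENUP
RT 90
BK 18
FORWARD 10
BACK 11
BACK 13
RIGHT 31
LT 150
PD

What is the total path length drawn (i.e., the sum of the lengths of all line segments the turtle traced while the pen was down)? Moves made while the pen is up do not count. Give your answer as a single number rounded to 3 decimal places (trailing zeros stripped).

Executing turtle program step by step:
Start: pos=(0,0), heading=0, pen down
LT 120: heading 0 -> 120
LT 120: heading 120 -> 240
FD 2: (0,0) -> (-1,-1.732) [heading=240, draw]
PD: pen down
FD 6: (-1,-1.732) -> (-4,-6.928) [heading=240, draw]
LT 150: heading 240 -> 30
PU: pen up
RT 90: heading 30 -> 300
BK 18: (-4,-6.928) -> (-13,8.66) [heading=300, move]
FD 10: (-13,8.66) -> (-8,0) [heading=300, move]
BK 11: (-8,0) -> (-13.5,9.526) [heading=300, move]
BK 13: (-13.5,9.526) -> (-20,20.785) [heading=300, move]
RT 31: heading 300 -> 269
LT 150: heading 269 -> 59
PD: pen down
Final: pos=(-20,20.785), heading=59, 2 segment(s) drawn

Segment lengths:
  seg 1: (0,0) -> (-1,-1.732), length = 2
  seg 2: (-1,-1.732) -> (-4,-6.928), length = 6
Total = 8

Answer: 8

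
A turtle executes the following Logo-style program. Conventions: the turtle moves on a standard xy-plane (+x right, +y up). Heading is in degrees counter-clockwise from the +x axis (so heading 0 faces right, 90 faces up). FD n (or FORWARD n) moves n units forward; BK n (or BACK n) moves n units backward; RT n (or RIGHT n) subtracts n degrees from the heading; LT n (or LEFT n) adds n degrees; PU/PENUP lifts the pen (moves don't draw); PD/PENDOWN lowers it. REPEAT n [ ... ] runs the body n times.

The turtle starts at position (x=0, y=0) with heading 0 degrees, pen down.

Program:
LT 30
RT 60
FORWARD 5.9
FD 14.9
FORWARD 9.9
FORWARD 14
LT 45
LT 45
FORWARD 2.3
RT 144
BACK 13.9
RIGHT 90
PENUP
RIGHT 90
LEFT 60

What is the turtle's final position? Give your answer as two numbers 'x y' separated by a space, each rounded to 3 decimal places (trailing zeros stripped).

Executing turtle program step by step:
Start: pos=(0,0), heading=0, pen down
LT 30: heading 0 -> 30
RT 60: heading 30 -> 330
FD 5.9: (0,0) -> (5.11,-2.95) [heading=330, draw]
FD 14.9: (5.11,-2.95) -> (18.013,-10.4) [heading=330, draw]
FD 9.9: (18.013,-10.4) -> (26.587,-15.35) [heading=330, draw]
FD 14: (26.587,-15.35) -> (38.711,-22.35) [heading=330, draw]
LT 45: heading 330 -> 15
LT 45: heading 15 -> 60
FD 2.3: (38.711,-22.35) -> (39.861,-20.358) [heading=60, draw]
RT 144: heading 60 -> 276
BK 13.9: (39.861,-20.358) -> (38.408,-6.534) [heading=276, draw]
RT 90: heading 276 -> 186
PU: pen up
RT 90: heading 186 -> 96
LT 60: heading 96 -> 156
Final: pos=(38.408,-6.534), heading=156, 6 segment(s) drawn

Answer: 38.408 -6.534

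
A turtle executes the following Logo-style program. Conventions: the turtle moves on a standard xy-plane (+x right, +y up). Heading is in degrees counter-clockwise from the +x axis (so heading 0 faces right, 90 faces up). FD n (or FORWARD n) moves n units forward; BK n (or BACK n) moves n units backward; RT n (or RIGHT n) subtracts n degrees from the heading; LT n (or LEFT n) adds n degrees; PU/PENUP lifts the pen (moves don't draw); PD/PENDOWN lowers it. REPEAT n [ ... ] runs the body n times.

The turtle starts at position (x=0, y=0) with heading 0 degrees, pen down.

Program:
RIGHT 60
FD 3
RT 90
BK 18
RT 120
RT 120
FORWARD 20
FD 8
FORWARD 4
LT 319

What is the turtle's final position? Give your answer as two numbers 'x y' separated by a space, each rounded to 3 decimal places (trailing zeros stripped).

Executing turtle program step by step:
Start: pos=(0,0), heading=0, pen down
RT 60: heading 0 -> 300
FD 3: (0,0) -> (1.5,-2.598) [heading=300, draw]
RT 90: heading 300 -> 210
BK 18: (1.5,-2.598) -> (17.088,6.402) [heading=210, draw]
RT 120: heading 210 -> 90
RT 120: heading 90 -> 330
FD 20: (17.088,6.402) -> (34.409,-3.598) [heading=330, draw]
FD 8: (34.409,-3.598) -> (41.337,-7.598) [heading=330, draw]
FD 4: (41.337,-7.598) -> (44.801,-9.598) [heading=330, draw]
LT 319: heading 330 -> 289
Final: pos=(44.801,-9.598), heading=289, 5 segment(s) drawn

Answer: 44.801 -9.598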